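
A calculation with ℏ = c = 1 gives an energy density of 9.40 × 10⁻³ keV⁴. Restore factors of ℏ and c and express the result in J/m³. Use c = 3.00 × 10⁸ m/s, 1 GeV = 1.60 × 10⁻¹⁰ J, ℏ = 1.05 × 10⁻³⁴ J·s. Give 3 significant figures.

1.97 × 10¹¹ J/m³

[E]/[L]³ = [E]⁴/(ℏc)³; restore (ℏc)⁻³.
1 GeV⁴ → 1/(ℏc)³ × (1 GeV in J)⁴ = 2.10 × 10³⁷ J/m³.
Convert the energy scale: 9.40 × 10⁻³ keV⁴ = 9.40 × 10⁻²⁷ GeV⁴.
Result: 9.40 × 10⁻²⁷ × 2.10 × 10³⁷ = 1.97 × 10¹¹ J/m³.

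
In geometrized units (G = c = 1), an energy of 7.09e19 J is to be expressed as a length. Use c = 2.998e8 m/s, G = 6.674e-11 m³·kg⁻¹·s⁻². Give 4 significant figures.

5.857e-25 m

Energy → length via G/c⁴.
7.09e19 J × (G/c⁴) = 5.857e-25 m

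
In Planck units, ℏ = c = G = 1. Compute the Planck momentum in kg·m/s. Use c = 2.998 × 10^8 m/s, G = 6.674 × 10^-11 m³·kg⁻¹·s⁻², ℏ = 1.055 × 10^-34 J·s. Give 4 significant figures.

6.527 kg·m/s

Dimensional analysis gives p_P = √(ℏc³/G).
  = √(42.60)
  = 6.527 kg·m/s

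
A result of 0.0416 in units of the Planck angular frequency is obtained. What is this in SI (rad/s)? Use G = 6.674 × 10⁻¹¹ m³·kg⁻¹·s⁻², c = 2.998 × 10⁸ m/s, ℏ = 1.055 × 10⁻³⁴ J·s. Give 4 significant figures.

One Planck angular frequency: ω_P = √(c⁵/(ℏG)) = 1.855 × 10⁴³ rad/s.
0.0416 × 1.855 × 10⁴³ rad/s = 7.715 × 10⁴¹ rad/s

7.715 × 10⁴¹ rad/s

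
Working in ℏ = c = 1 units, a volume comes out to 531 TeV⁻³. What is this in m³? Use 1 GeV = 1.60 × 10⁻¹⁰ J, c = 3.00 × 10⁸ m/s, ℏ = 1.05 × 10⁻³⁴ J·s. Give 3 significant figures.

Volume is [L]³ = [E]⁻³·(ℏc)³.
1 GeV⁻³ → (ℏc)³ × (1 GeV in J)⁻³ = 7.63 × 10⁻⁴⁸ m³.
Convert the energy scale: 531 TeV⁻³ = 5.31 × 10⁻⁷ GeV⁻³.
Result: 5.31 × 10⁻⁷ × 7.63 × 10⁻⁴⁸ = 4.05 × 10⁻⁵⁴ m³.

4.05 × 10⁻⁵⁴ m³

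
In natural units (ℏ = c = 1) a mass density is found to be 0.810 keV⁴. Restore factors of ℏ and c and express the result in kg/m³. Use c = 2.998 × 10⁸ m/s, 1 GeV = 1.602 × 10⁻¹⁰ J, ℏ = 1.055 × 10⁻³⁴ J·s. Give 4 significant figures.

1.876 × 10⁻⁴ kg/m³

Mass density is [E]/(c²[L]³) = [E]⁴/(ℏ³c⁵).
1 GeV⁴ → 1/(ℏ³c⁵) × (1 GeV in J)⁴ = 2.316 × 10²⁰ kg/m³.
Convert the energy scale: 0.810 keV⁴ = 8.10 × 10⁻²⁵ GeV⁴.
Result: 8.10 × 10⁻²⁵ × 2.316 × 10²⁰ = 1.876 × 10⁻⁴ kg/m³.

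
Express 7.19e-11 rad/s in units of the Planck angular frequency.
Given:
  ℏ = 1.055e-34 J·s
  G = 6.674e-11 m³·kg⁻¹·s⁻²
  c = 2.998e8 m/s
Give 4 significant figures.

3.877e-54

Planck angular frequency: ω_P = √(c⁵/(ℏG)) = 1.855e43 rad/s.
7.19e-11 / 1.855e43 = 3.877e-54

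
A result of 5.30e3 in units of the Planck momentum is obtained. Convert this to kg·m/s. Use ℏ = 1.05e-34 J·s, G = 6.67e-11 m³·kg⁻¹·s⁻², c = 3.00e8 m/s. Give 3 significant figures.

One Planck momentum: p_P = √(ℏc³/G) = 6.52 kg·m/s.
5.30e3 × 6.52 kg·m/s = 3.46e4 kg·m/s

3.46e4 kg·m/s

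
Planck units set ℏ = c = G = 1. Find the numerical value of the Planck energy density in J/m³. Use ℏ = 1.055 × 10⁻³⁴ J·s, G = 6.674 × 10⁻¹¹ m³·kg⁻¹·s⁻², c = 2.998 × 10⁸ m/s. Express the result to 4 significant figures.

4.632 × 10¹¹³ J/m³

The unique combination of the constants set to 1 with dimensions of energy density is u_P = c⁷/(ℏG²).
  = 2.177 × 10⁵⁹ / 4.699 × 10⁻⁵⁵
  = 4.632 × 10¹¹³ J/m³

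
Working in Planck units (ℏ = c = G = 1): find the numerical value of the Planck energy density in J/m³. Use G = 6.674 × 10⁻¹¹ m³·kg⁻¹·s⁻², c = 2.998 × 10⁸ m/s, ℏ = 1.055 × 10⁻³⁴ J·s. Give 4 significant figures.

The unique combination of the constants set to 1 with dimensions of energy density is u_P = c⁷/(ℏG²).
  = 2.177 × 10⁵⁹ / 4.699 × 10⁻⁵⁵
  = 4.632 × 10¹¹³ J/m³

4.632 × 10¹¹³ J/m³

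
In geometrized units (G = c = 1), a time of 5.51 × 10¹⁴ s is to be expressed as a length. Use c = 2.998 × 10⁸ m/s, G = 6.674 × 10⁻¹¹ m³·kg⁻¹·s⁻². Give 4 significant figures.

Time → length via c.
5.51 × 10¹⁴ s × (c) = 1.652 × 10²³ m

1.652 × 10²³ m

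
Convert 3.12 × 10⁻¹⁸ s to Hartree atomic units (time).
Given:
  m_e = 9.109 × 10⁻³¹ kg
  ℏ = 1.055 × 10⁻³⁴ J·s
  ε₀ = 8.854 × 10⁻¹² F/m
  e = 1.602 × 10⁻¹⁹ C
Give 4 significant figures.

atomic unit of time: τ_au = (4πε₀)²ℏ³/(m_e e⁴) = 2.423 × 10⁻¹⁷ s.
3.12 × 10⁻¹⁸ / 2.423 × 10⁻¹⁷ = 0.1288

0.1288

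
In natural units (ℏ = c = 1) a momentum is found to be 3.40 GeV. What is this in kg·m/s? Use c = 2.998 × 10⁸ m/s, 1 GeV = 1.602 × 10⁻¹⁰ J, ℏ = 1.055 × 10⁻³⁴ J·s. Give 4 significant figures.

Momentum is [E]/c; divide by c.
1 GeV → 1/c × (1 GeV in J) = 5.344 × 10⁻¹⁹ kg·m/s.
Result: 3.40 × 5.344 × 10⁻¹⁹ = 1.817 × 10⁻¹⁸ kg·m/s.

1.817 × 10⁻¹⁸ kg·m/s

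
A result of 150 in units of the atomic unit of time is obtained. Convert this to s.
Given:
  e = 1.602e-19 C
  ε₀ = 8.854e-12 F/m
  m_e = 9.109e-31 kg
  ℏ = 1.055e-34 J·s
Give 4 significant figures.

3.634e-15 s

One atomic unit of time: τ_au = (4πε₀)²ℏ³/(m_e e⁴) = 2.423e-17 s.
150 × 2.423e-17 s = 3.634e-15 s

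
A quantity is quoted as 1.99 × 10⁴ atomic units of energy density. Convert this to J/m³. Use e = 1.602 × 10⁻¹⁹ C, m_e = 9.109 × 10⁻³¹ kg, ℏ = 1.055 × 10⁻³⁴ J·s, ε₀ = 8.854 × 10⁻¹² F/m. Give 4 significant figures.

One atomic unit of energy density: u_au = E_h/a₀³ = m_e⁴e¹⁰/((4πε₀)⁵ℏ⁸) = 2.929 × 10¹³ J/m³.
1.99 × 10⁴ × 2.929 × 10¹³ J/m³ = 5.829 × 10¹⁷ J/m³

5.829 × 10¹⁷ J/m³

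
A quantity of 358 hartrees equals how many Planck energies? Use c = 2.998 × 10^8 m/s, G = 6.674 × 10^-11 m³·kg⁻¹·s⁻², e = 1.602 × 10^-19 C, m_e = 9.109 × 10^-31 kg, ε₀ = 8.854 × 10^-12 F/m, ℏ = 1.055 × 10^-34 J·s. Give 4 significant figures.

7.967 × 10^-25

hartree: E_h = m_e e⁴/(4πε₀ℏ)² = 4.354 × 10^-18 J
Planck energy: E_P = √(ℏc⁵/G) = 1.957 × 10^9 J
358 × 4.354 × 10^-18 / 1.957 × 10^9 = 7.967 × 10^-25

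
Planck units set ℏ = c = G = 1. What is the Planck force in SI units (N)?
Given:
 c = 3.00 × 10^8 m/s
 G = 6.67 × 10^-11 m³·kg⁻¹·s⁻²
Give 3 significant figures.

From ℏ = c = G = 1 the force scale is F_P = c⁴/G.
  = 8.10 × 10^33 / 6.67 × 10^-11
  = 1.21 × 10^44 N

1.21 × 10^44 N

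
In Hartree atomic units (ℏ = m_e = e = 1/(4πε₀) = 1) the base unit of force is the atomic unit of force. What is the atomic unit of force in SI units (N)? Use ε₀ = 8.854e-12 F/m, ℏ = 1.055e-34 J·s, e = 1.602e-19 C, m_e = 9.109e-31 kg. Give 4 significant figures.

F_au = E_h/a₀ = m_e²e⁶/((4πε₀)³ℏ⁴)
E_h = 4.354e-18 J
a₀ = 5.297e-11 m
E_h/a₀ = 8.220e-8 N

8.220e-8 N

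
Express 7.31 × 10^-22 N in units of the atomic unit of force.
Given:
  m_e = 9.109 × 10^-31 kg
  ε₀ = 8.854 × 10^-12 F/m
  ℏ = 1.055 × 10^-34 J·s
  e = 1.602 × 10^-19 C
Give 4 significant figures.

atomic unit of force: F_au = E_h/a₀ = m_e²e⁶/((4πε₀)³ℏ⁴) = 8.220 × 10^-8 N.
7.31 × 10^-22 / 8.220 × 10^-8 = 8.893 × 10^-15

8.893 × 10^-15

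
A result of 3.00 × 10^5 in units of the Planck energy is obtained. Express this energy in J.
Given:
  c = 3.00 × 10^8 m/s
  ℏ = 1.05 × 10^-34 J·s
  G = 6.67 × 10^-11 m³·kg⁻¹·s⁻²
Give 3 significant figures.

One Planck energy: E_P = √(ℏc⁵/G) = 1.96 × 10^9 J.
3.00 × 10^5 × 1.96 × 10^9 J = 5.87 × 10^14 J

5.87 × 10^14 J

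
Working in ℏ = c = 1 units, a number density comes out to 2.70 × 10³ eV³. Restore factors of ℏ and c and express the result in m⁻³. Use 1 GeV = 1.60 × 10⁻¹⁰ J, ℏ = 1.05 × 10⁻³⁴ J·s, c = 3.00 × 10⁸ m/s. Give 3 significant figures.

Number density is [L]⁻³ = [E]³/(ℏc)³.
1 GeV³ → 1/(ℏc)³ × (1 GeV in J)³ = 1.31 × 10⁴⁷ m⁻³.
Convert the energy scale: 2.70 × 10³ eV³ = 2.70 × 10⁻²⁴ GeV³.
Result: 2.70 × 10⁻²⁴ × 1.31 × 10⁴⁷ = 3.54 × 10²³ m⁻³.

3.54 × 10²³ m⁻³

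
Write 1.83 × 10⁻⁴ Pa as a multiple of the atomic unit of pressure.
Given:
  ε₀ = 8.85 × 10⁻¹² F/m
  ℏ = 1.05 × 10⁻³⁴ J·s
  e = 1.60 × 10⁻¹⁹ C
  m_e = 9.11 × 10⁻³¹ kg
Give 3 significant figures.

6.07 × 10⁻¹⁸

atomic unit of pressure: P_au = E_h/a₀³ = m_e⁴e¹⁰/((4πε₀)⁵ℏ⁸) = 3.01 × 10¹³ Pa.
1.83 × 10⁻⁴ / 3.01 × 10¹³ = 6.07 × 10⁻¹⁸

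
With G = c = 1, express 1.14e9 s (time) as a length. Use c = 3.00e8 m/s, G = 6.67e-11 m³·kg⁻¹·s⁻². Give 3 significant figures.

Time → length via c.
1.14e9 s × (c) = 3.42e17 m

3.42e17 m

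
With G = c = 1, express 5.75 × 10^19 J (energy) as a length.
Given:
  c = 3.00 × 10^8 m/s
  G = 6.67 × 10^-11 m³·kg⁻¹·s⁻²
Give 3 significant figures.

4.73 × 10^-25 m

Energy → length via G/c⁴.
5.75 × 10^19 J × (G/c⁴) = 4.73 × 10^-25 m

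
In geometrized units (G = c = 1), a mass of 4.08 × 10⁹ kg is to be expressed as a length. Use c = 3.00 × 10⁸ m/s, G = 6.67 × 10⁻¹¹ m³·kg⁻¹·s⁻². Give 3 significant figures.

3.02 × 10⁻¹⁸ m

In G = c = 1 units mass has dimensions of length; the conversion factor is G/c².
4.08 × 10⁹ kg × (G/c²) = 3.02 × 10⁻¹⁸ m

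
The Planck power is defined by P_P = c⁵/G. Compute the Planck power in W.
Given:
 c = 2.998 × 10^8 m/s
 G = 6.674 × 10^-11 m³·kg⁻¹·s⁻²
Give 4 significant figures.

P_P = c⁵/G
  = 2.422 × 10^42 / 6.674 × 10^-11
  = 3.629 × 10^52 W

3.629 × 10^52 W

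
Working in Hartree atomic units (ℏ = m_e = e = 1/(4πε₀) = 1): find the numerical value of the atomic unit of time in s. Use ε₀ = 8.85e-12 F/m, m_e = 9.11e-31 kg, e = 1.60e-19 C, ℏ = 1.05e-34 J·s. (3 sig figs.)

2.40e-17 s

From ℏ = m_e = e = 1/(4πε₀) = 1 the time scale is τ_au = (4πε₀)²ℏ³/(m_e e⁴).
E_h = 4.38e-18 J
ℏ/E_h = 2.40e-17 s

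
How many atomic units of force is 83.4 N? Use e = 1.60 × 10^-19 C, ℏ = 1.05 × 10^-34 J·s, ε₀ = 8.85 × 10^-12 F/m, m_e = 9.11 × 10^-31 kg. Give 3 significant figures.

atomic unit of force: F_au = E_h/a₀ = m_e²e⁶/((4πε₀)³ℏ⁴) = 8.33 × 10^-8 N.
83.4 / 8.33 × 10^-8 = 1.00 × 10^9

1.00 × 10^9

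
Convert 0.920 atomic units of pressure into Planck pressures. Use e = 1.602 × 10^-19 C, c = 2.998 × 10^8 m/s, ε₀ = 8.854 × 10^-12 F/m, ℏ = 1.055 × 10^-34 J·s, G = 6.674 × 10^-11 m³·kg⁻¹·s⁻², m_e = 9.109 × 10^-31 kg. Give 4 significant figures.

5.817 × 10^-101

atomic unit of pressure: P_au = E_h/a₀³ = m_e⁴e¹⁰/((4πε₀)⁵ℏ⁸) = 2.929 × 10^13 Pa
Planck pressure: p_P = c⁷/(ℏG²) = 4.632 × 10^113 Pa
0.920 × 2.929 × 10^13 / 4.632 × 10^113 = 5.817 × 10^-101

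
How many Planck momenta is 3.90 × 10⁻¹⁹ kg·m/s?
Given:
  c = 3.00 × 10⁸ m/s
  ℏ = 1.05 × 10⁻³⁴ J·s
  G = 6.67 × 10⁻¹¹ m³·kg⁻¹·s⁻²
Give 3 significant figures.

5.98 × 10⁻²⁰

Planck momentum: p_P = √(ℏc³/G) = 6.52 kg·m/s.
3.90 × 10⁻¹⁹ / 6.52 = 5.98 × 10⁻²⁰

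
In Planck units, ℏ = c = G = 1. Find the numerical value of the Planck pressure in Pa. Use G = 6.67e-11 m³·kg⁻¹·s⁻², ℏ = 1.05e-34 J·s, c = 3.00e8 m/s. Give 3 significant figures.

4.68e113 Pa

The unique combination of the constants set to 1 with dimensions of pressure is p_P = c⁷/(ℏG²).
  = 2.19e59 / 4.67e-55
  = 4.68e113 Pa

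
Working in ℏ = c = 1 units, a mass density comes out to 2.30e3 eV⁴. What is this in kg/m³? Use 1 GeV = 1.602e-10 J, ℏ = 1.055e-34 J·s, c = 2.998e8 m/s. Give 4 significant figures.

Mass density is [E]/(c²[L]³) = [E]⁴/(ℏ³c⁵).
1 GeV⁴ → 1/(ℏ³c⁵) × (1 GeV in J)⁴ = 2.316e20 kg/m³.
Convert the energy scale: 2.30e3 eV⁴ = 2.30e-33 GeV⁴.
Result: 2.30e-33 × 2.316e20 = 5.327e-13 kg/m³.

5.327e-13 kg/m³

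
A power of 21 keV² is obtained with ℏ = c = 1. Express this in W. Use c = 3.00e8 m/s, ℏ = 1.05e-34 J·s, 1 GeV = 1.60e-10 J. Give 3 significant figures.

5.12e3 W

Power is [E]/[T] = [E]²/ℏ.
1 GeV² → 1/ℏ × (1 GeV in J)² = 2.44e14 W.
Convert the energy scale: 21 keV² = 2.10e-11 GeV².
Result: 2.10e-11 × 2.44e14 = 5.12e3 W.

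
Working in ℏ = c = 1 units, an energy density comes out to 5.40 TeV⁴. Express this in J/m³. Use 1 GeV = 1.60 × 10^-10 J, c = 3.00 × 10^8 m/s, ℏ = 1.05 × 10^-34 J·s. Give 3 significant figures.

1.13 × 10^50 J/m³

[E]/[L]³ = [E]⁴/(ℏc)³; restore (ℏc)⁻³.
1 GeV⁴ → 1/(ℏc)³ × (1 GeV in J)⁴ = 2.10 × 10^37 J/m³.
Convert the energy scale: 5.40 TeV⁴ = 5.40 × 10^12 GeV⁴.
Result: 5.40 × 10^12 × 2.10 × 10^37 = 1.13 × 10^50 J/m³.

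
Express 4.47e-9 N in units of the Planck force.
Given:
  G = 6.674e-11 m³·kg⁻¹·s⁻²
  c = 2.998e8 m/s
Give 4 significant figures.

3.693e-53

Planck force: F_P = c⁴/G = 1.210e44 N.
4.47e-9 / 1.210e44 = 3.693e-53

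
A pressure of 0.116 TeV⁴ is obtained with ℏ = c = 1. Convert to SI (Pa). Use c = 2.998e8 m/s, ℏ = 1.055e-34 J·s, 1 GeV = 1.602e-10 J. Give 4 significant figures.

2.415e48 Pa

Pressure is [E]/[L]³ = [E]⁴/(ℏc)³.
1 GeV⁴ → 1/(ℏc)³ × (1 GeV in J)⁴ = 2.082e37 Pa.
Convert the energy scale: 0.116 TeV⁴ = 1.16e11 GeV⁴.
Result: 1.16e11 × 2.082e37 = 2.415e48 Pa.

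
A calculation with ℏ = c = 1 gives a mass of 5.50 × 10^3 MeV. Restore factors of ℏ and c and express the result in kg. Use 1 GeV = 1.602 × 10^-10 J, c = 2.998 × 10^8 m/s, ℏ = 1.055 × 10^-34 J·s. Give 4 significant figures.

9.803 × 10^-27 kg

Mass is [E]/c²; divide by c².
1 GeV → 1/c² × (1 GeV in J) = 1.782 × 10^-27 kg.
Convert the energy scale: 5.50 × 10^3 MeV = 5.50 GeV.
Result: 5.50 × 1.782 × 10^-27 = 9.803 × 10^-27 kg.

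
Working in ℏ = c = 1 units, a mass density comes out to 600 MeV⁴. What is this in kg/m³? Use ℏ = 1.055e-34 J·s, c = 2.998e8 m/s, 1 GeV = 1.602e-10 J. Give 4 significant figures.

1.390e11 kg/m³

Mass density is [E]/(c²[L]³) = [E]⁴/(ℏ³c⁵).
1 GeV⁴ → 1/(ℏ³c⁵) × (1 GeV in J)⁴ = 2.316e20 kg/m³.
Convert the energy scale: 600 MeV⁴ = 6.00e-10 GeV⁴.
Result: 6.00e-10 × 2.316e20 = 1.390e11 kg/m³.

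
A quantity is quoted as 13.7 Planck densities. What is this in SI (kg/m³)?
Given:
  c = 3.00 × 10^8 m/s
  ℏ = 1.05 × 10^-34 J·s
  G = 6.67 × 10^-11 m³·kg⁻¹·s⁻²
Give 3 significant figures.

One Planck density: ρ_P = c⁵/(ℏG²) = 5.20 × 10^96 kg/m³.
13.7 × 5.20 × 10^96 kg/m³ = 7.13 × 10^97 kg/m³

7.13 × 10^97 kg/m³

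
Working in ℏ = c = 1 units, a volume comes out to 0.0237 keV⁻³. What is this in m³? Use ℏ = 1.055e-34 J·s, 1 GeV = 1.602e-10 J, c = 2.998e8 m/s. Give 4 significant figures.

Volume is [L]³ = [E]⁻³·(ℏc)³.
1 GeV⁻³ → (ℏc)³ × (1 GeV in J)⁻³ = 7.696e-48 m³.
Convert the energy scale: 0.0237 keV⁻³ = 2.37e16 GeV⁻³.
Result: 2.37e16 × 7.696e-48 = 1.824e-31 m³.

1.824e-31 m³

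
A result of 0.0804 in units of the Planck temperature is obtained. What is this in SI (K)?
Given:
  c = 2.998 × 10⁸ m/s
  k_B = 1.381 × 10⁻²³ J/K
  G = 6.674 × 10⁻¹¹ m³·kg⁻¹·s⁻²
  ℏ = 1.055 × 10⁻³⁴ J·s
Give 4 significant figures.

One Planck temperature: T_P = √(ℏc⁵/G) / k_B = 1.417 × 10³² K.
0.0804 × 1.417 × 10³² K = 1.139 × 10³¹ K

1.139 × 10³¹ K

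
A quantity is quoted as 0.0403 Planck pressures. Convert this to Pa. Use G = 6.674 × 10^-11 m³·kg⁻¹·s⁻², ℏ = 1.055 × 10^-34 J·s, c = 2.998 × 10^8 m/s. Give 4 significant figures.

1.867 × 10^112 Pa

One Planck pressure: p_P = c⁷/(ℏG²) = 4.632 × 10^113 Pa.
0.0403 × 4.632 × 10^113 Pa = 1.867 × 10^112 Pa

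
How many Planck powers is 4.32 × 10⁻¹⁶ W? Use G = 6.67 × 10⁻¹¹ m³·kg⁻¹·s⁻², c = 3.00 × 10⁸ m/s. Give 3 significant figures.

1.19 × 10⁻⁶⁸

Planck power: P_P = c⁵/G = 3.64 × 10⁵² W.
4.32 × 10⁻¹⁶ / 3.64 × 10⁵² = 1.19 × 10⁻⁶⁸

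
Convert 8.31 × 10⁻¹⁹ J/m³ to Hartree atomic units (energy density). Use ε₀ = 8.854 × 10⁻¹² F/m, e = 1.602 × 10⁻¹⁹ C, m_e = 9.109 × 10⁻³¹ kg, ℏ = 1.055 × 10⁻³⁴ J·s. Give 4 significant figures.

2.837 × 10⁻³²

atomic unit of energy density: u_au = E_h/a₀³ = m_e⁴e¹⁰/((4πε₀)⁵ℏ⁸) = 2.929 × 10¹³ J/m³.
8.31 × 10⁻¹⁹ / 2.929 × 10¹³ = 2.837 × 10⁻³²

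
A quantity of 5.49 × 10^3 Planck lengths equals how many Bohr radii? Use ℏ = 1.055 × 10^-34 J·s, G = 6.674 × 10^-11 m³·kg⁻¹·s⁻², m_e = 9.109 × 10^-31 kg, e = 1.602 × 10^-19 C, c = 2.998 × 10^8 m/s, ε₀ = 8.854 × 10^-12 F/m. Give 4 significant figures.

Planck length: ℓ_P = √(ℏG/c³) = 1.616 × 10^-35 m
Bohr radius: a₀ = 4πε₀ℏ²/(m_e e²) = 5.297 × 10^-11 m
5.49 × 10^3 × 1.616 × 10^-35 / 5.297 × 10^-11 = 1.675 × 10^-21

1.675 × 10^-21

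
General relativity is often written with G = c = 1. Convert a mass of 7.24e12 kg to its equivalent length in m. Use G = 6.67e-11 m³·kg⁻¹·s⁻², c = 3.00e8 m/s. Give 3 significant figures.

In G = c = 1 units mass has dimensions of length; the conversion factor is G/c².
7.24e12 kg × (G/c²) = 5.37e-15 m

5.37e-15 m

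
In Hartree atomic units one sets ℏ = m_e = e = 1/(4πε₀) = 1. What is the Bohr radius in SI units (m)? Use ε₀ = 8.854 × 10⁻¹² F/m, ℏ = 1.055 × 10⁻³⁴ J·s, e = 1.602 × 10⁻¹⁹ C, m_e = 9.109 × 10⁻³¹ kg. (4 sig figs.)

a₀ = 4πε₀ℏ²/(m_e e²)
  = 1.238 × 10⁻⁷⁸ / 2.338 × 10⁻⁶⁸
  = 5.297 × 10⁻¹¹ m

5.297 × 10⁻¹¹ m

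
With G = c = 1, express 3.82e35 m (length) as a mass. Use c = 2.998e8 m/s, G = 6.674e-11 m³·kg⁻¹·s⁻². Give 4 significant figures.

Length → mass via c²/G.
3.82e35 m × (c²/G) = 5.144e62 kg

5.144e62 kg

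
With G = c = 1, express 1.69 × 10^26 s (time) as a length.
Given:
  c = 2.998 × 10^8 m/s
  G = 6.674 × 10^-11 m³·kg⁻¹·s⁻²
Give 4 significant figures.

Time → length via c.
1.69 × 10^26 s × (c) = 5.067 × 10^34 m

5.067 × 10^34 m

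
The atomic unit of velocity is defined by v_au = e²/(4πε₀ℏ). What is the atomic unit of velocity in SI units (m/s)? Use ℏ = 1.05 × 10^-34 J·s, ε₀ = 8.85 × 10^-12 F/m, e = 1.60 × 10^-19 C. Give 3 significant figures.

2.19 × 10^6 m/s

v_au = e²/(4πε₀ℏ)
  = 2.56 × 10^-38 / 1.17 × 10^-44
  = 2.19 × 10^6 m/s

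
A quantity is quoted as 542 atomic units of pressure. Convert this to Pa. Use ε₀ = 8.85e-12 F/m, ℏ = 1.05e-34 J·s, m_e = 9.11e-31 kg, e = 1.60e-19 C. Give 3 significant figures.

One atomic unit of pressure: P_au = E_h/a₀³ = m_e⁴e¹⁰/((4πε₀)⁵ℏ⁸) = 3.01e13 Pa.
542 × 3.01e13 Pa = 1.63e16 Pa

1.63e16 Pa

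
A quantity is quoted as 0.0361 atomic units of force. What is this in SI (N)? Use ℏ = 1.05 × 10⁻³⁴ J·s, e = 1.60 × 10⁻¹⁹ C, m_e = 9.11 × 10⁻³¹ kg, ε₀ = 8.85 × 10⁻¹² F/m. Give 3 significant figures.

3.01 × 10⁻⁹ N

One atomic unit of force: F_au = E_h/a₀ = m_e²e⁶/((4πε₀)³ℏ⁴) = 8.33 × 10⁻⁸ N.
0.0361 × 8.33 × 10⁻⁸ N = 3.01 × 10⁻⁹ N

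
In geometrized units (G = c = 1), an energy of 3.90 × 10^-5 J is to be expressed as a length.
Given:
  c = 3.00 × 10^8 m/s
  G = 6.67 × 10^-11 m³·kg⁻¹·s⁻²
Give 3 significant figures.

3.21 × 10^-49 m

Energy → length via G/c⁴.
3.90 × 10^-5 J × (G/c⁴) = 3.21 × 10^-49 m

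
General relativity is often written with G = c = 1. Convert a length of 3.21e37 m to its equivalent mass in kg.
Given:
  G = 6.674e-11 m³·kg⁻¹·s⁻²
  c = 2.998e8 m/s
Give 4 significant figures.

Length → mass via c²/G.
3.21e37 m × (c²/G) = 4.323e64 kg

4.323e64 kg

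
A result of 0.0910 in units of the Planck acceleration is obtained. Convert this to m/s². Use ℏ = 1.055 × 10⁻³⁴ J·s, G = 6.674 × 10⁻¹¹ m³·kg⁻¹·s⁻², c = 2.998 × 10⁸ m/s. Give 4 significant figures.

5.060 × 10⁵⁰ m/s²

One Planck acceleration: a_P = √(c⁷/(ℏG)) = 5.560 × 10⁵¹ m/s².
0.0910 × 5.560 × 10⁵¹ m/s² = 5.060 × 10⁵⁰ m/s²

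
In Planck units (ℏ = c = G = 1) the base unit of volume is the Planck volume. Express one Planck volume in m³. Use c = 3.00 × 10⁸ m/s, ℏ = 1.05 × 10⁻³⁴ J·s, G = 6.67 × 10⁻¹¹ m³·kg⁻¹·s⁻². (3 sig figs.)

V_P = (ℏG/c³)^(3/2)
  = √(1.75 × 10⁻²⁰⁹)
  = 4.18 × 10⁻¹⁰⁵ m³

4.18 × 10⁻¹⁰⁵ m³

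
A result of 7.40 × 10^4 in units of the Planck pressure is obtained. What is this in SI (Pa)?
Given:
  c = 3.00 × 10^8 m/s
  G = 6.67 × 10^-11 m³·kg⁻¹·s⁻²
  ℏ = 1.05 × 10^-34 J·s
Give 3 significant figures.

One Planck pressure: p_P = c⁷/(ℏG²) = 4.68 × 10^113 Pa.
7.40 × 10^4 × 4.68 × 10^113 Pa = 3.46 × 10^118 Pa

3.46 × 10^118 Pa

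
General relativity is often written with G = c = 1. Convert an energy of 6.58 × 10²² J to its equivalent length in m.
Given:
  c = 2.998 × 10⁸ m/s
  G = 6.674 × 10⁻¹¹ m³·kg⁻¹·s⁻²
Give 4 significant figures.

Energy → length via G/c⁴.
6.58 × 10²² J × (G/c⁴) = 5.436 × 10⁻²² m

5.436 × 10⁻²² m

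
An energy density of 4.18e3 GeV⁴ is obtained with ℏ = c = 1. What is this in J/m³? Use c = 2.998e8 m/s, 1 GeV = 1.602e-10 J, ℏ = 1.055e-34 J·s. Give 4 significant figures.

[E]/[L]³ = [E]⁴/(ℏc)³; restore (ℏc)⁻³.
1 GeV⁴ → 1/(ℏc)³ × (1 GeV in J)⁴ = 2.082e37 J/m³.
Result: 4.18e3 × 2.082e37 = 8.701e40 J/m³.

8.701e40 J/m³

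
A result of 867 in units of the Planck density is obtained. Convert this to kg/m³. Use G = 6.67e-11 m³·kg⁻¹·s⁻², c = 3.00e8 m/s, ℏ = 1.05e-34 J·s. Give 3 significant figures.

4.51e99 kg/m³

One Planck density: ρ_P = c⁵/(ℏG²) = 5.20e96 kg/m³.
867 × 5.20e96 kg/m³ = 4.51e99 kg/m³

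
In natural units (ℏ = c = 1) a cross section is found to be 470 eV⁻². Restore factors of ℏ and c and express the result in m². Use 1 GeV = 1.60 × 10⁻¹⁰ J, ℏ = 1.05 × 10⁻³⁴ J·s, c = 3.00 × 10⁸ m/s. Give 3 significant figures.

Area is [L]² = [E]⁻²·(ℏc)²; restore (ℏc)².
1 GeV⁻² → (ℏc)² × (1 GeV in J)⁻² = 3.88 × 10⁻³² m².
Convert the energy scale: 470 eV⁻² = 4.70 × 10²⁰ GeV⁻².
Result: 4.70 × 10²⁰ × 3.88 × 10⁻³² = 1.82 × 10⁻¹¹ m².

1.82 × 10⁻¹¹ m²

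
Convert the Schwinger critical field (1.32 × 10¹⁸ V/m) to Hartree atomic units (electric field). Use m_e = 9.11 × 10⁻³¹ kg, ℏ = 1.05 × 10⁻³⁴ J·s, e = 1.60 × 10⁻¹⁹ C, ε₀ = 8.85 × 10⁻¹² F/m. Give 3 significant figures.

2.54 × 10⁶

atomic unit of electric field: E_au = E_h/(e a₀) = m_e²e⁵/((4πε₀)³ℏ⁴) = 5.20 × 10¹¹ V/m.
1.32 × 10¹⁸ / 5.20 × 10¹¹ = 2.54 × 10⁶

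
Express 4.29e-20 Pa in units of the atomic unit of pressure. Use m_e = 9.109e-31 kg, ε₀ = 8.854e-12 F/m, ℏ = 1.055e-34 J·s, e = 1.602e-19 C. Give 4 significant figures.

atomic unit of pressure: P_au = E_h/a₀³ = m_e⁴e¹⁰/((4πε₀)⁵ℏ⁸) = 2.929e13 Pa.
4.29e-20 / 2.929e13 = 1.465e-33

1.465e-33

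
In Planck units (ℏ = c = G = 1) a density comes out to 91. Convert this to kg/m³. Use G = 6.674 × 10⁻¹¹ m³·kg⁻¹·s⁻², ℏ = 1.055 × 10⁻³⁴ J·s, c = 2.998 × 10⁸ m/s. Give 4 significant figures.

One Planck density: ρ_P = c⁵/(ℏG²) = 5.154 × 10⁹⁶ kg/m³.
91 × 5.154 × 10⁹⁶ kg/m³ = 4.690 × 10⁹⁸ kg/m³

4.690 × 10⁹⁸ kg/m³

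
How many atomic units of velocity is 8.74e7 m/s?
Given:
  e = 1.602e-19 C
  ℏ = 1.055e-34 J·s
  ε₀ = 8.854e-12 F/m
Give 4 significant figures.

39.97

atomic unit of velocity: v_au = e²/(4πε₀ℏ) = 2.186e6 m/s.
8.74e7 / 2.186e6 = 39.97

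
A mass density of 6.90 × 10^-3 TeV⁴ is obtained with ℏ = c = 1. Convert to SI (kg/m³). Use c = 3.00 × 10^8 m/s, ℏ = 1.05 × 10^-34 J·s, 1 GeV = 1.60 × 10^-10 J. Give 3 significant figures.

1.61 × 10^30 kg/m³

Mass density is [E]/(c²[L]³) = [E]⁴/(ℏ³c⁵).
1 GeV⁴ → 1/(ℏ³c⁵) × (1 GeV in J)⁴ = 2.33 × 10^20 kg/m³.
Convert the energy scale: 6.90 × 10^-3 TeV⁴ = 6.90 × 10^9 GeV⁴.
Result: 6.90 × 10^9 × 2.33 × 10^20 = 1.61 × 10^30 kg/m³.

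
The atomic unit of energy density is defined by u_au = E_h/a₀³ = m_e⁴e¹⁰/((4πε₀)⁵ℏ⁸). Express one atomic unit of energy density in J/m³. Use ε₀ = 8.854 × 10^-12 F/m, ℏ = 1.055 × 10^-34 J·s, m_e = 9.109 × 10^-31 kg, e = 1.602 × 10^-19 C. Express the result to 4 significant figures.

2.929 × 10^13 J/m³

u_au = E_h/a₀³ = m_e⁴e¹⁰/((4πε₀)⁵ℏ⁸)
E_h = 4.354 × 10^-18 J
a₀ = 5.297 × 10^-11 m
E_h/a₀³ = 2.929 × 10^13 J/m³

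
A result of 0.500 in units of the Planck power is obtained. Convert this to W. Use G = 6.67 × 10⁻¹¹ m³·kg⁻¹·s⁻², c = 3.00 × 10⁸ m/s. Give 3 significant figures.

1.82 × 10⁵² W

One Planck power: P_P = c⁵/G = 3.64 × 10⁵² W.
0.500 × 3.64 × 10⁵² W = 1.82 × 10⁵² W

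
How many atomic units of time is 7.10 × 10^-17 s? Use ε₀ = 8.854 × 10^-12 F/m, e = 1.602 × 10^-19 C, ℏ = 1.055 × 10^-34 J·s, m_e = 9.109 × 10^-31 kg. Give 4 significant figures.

2.930

atomic unit of time: τ_au = (4πε₀)²ℏ³/(m_e e⁴) = 2.423 × 10^-17 s.
7.10 × 10^-17 / 2.423 × 10^-17 = 2.930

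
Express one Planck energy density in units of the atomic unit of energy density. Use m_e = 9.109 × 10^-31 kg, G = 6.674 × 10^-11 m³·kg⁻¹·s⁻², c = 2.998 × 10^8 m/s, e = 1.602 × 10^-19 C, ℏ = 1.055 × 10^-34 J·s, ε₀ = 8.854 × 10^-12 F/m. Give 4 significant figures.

Planck energy density: u_P = c⁷/(ℏG²) = 4.632 × 10^113 J/m³
atomic unit of energy density: u_au = E_h/a₀³ = m_e⁴e¹⁰/((4πε₀)⁵ℏ⁸) = 2.929 × 10^13 J/m³
ratio = 4.632 × 10^113 / 2.929 × 10^13 = 1.581 × 10^100

1.581 × 10^100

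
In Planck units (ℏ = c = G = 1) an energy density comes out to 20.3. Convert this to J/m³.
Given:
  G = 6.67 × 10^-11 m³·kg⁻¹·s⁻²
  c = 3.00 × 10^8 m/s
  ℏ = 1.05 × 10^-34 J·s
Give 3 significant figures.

One Planck energy density: u_P = c⁷/(ℏG²) = 4.68 × 10^113 J/m³.
20.3 × 4.68 × 10^113 J/m³ = 9.50 × 10^114 J/m³

9.50 × 10^114 J/m³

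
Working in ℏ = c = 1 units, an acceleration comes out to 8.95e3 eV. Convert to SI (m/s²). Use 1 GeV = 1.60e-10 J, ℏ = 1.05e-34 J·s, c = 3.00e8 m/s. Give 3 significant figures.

4.09e27 m/s²

Acceleration is [L]/[T]² = c·[E]/ℏ.
1 GeV → c/ℏ × (1 GeV in J) = 4.57e32 m/s².
Convert the energy scale: 8.95e3 eV = 8.95e-6 GeV.
Result: 8.95e-6 × 4.57e32 = 4.09e27 m/s².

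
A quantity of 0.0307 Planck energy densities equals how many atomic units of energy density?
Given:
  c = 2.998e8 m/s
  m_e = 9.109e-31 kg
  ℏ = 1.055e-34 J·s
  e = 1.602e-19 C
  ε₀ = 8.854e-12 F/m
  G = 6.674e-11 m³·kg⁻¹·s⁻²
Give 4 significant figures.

4.855e98

Planck energy density: u_P = c⁷/(ℏG²) = 4.632e113 J/m³
atomic unit of energy density: u_au = E_h/a₀³ = m_e⁴e¹⁰/((4πε₀)⁵ℏ⁸) = 2.929e13 J/m³
0.0307 × 4.632e113 / 2.929e13 = 4.855e98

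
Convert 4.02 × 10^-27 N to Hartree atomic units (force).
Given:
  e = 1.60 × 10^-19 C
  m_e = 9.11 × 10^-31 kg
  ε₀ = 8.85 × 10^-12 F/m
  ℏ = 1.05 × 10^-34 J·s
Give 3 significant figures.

atomic unit of force: F_au = E_h/a₀ = m_e²e⁶/((4πε₀)³ℏ⁴) = 8.33 × 10^-8 N.
4.02 × 10^-27 / 8.33 × 10^-8 = 4.83 × 10^-20

4.83 × 10^-20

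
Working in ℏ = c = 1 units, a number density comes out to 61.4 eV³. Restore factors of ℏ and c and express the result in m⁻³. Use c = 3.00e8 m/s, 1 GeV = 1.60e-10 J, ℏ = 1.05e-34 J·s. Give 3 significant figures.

Number density is [L]⁻³ = [E]³/(ℏc)³.
1 GeV³ → 1/(ℏc)³ × (1 GeV in J)³ = 1.31e47 m⁻³.
Convert the energy scale: 61.4 eV³ = 6.14e-26 GeV³.
Result: 6.14e-26 × 1.31e47 = 8.05e21 m⁻³.

8.05e21 m⁻³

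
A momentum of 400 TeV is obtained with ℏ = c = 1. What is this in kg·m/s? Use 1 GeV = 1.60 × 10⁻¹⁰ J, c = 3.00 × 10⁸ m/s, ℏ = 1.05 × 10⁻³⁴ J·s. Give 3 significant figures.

2.13 × 10⁻¹³ kg·m/s

Momentum is [E]/c; divide by c.
1 GeV → 1/c × (1 GeV in J) = 5.33 × 10⁻¹⁹ kg·m/s.
Convert the energy scale: 400 TeV = 4.00 × 10⁵ GeV.
Result: 4.00 × 10⁵ × 5.33 × 10⁻¹⁹ = 2.13 × 10⁻¹³ kg·m/s.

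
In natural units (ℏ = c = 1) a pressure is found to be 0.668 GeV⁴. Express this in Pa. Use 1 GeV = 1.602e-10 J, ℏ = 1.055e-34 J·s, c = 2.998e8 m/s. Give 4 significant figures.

1.391e37 Pa

Pressure is [E]/[L]³ = [E]⁴/(ℏc)³.
1 GeV⁴ → 1/(ℏc)³ × (1 GeV in J)⁴ = 2.082e37 Pa.
Result: 0.668 × 2.082e37 = 1.391e37 Pa.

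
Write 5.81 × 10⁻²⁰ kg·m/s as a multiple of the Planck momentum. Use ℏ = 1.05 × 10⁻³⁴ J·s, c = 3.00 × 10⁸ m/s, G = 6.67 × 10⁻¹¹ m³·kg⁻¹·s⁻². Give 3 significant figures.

Planck momentum: p_P = √(ℏc³/G) = 6.52 kg·m/s.
5.81 × 10⁻²⁰ / 6.52 = 8.91 × 10⁻²¹

8.91 × 10⁻²¹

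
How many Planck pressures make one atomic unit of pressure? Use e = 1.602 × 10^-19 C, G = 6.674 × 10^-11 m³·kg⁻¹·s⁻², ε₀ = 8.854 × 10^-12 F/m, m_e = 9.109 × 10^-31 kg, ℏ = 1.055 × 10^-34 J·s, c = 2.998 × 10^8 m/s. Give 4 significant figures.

atomic unit of pressure: P_au = E_h/a₀³ = m_e⁴e¹⁰/((4πε₀)⁵ℏ⁸) = 2.929 × 10^13 Pa
Planck pressure: p_P = c⁷/(ℏG²) = 4.632 × 10^113 Pa
ratio = 2.929 × 10^13 / 4.632 × 10^113 = 6.323 × 10^-101

6.323 × 10^-101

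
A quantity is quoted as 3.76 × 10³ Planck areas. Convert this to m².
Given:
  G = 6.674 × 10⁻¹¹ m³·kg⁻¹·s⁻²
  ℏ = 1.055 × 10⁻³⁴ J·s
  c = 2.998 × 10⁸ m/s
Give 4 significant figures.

One Planck area: A_P = ℏG/c³ = 2.613 × 10⁻⁷⁰ m².
3.76 × 10³ × 2.613 × 10⁻⁷⁰ m² = 9.825 × 10⁻⁶⁷ m²

9.825 × 10⁻⁶⁷ m²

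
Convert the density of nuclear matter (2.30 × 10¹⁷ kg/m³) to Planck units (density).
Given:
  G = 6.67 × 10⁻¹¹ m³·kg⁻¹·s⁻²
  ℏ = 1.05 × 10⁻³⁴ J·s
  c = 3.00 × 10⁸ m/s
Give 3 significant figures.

4.42 × 10⁻⁸⁰

Planck density: ρ_P = c⁵/(ℏG²) = 5.20 × 10⁹⁶ kg/m³.
2.30 × 10¹⁷ / 5.20 × 10⁹⁶ = 4.42 × 10⁻⁸⁰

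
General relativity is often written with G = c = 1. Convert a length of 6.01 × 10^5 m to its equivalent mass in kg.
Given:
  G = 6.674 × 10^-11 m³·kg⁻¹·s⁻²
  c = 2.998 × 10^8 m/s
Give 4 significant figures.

Length → mass via c²/G.
6.01 × 10^5 m × (c²/G) = 8.094 × 10^32 kg

8.094 × 10^32 kg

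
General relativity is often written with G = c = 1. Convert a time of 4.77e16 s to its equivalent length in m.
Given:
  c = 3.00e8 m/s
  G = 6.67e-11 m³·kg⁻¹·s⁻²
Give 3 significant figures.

1.43e25 m

Time → length via c.
4.77e16 s × (c) = 1.43e25 m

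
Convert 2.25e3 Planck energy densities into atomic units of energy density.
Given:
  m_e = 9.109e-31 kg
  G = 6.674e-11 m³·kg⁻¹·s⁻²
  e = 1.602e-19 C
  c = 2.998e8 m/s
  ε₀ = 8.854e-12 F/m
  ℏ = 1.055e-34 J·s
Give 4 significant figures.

Planck energy density: u_P = c⁷/(ℏG²) = 4.632e113 J/m³
atomic unit of energy density: u_au = E_h/a₀³ = m_e⁴e¹⁰/((4πε₀)⁵ℏ⁸) = 2.929e13 J/m³
2.25e3 × 4.632e113 / 2.929e13 = 3.558e103

3.558e103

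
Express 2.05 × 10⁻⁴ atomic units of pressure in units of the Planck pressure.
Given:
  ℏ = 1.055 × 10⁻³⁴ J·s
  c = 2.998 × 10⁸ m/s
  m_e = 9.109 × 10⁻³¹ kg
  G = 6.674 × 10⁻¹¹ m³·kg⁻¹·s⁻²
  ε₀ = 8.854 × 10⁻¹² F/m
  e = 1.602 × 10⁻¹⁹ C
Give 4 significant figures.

1.296 × 10⁻¹⁰⁴

atomic unit of pressure: P_au = E_h/a₀³ = m_e⁴e¹⁰/((4πε₀)⁵ℏ⁸) = 2.929 × 10¹³ Pa
Planck pressure: p_P = c⁷/(ℏG²) = 4.632 × 10¹¹³ Pa
2.05 × 10⁻⁴ × 2.929 × 10¹³ / 4.632 × 10¹¹³ = 1.296 × 10⁻¹⁰⁴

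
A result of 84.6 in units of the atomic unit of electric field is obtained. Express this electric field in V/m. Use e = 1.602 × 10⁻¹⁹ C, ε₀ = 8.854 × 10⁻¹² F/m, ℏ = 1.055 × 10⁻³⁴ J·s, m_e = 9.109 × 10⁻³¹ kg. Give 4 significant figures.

4.341 × 10¹³ V/m

One atomic unit of electric field: E_au = E_h/(e a₀) = m_e²e⁵/((4πε₀)³ℏ⁴) = 5.131 × 10¹¹ V/m.
84.6 × 5.131 × 10¹¹ V/m = 4.341 × 10¹³ V/m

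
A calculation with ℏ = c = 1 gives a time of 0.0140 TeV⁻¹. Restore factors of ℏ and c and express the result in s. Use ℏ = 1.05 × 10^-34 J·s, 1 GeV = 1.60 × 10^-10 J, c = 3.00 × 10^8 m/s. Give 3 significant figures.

A time is [E]⁻¹ in ℏ=c=1; restore one factor of ℏ.
1 GeV⁻¹ → ℏ × (1 GeV in J)⁻¹ = 6.56 × 10^-25 s.
Convert the energy scale: 0.0140 TeV⁻¹ = 1.40 × 10^-5 GeV⁻¹.
Result: 1.40 × 10^-5 × 6.56 × 10^-25 = 9.19 × 10^-30 s.

9.19 × 10^-30 s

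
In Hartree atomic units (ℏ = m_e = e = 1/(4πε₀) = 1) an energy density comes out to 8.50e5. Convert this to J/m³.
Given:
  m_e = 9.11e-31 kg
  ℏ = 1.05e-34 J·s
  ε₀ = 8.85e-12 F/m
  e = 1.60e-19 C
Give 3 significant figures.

2.56e19 J/m³

One atomic unit of energy density: u_au = E_h/a₀³ = m_e⁴e¹⁰/((4πε₀)⁵ℏ⁸) = 3.01e13 J/m³.
8.50e5 × 3.01e13 J/m³ = 2.56e19 J/m³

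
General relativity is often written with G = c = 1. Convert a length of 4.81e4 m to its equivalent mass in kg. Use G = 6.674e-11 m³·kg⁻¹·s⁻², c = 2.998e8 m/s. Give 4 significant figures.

6.478e31 kg

Length → mass via c²/G.
4.81e4 m × (c²/G) = 6.478e31 kg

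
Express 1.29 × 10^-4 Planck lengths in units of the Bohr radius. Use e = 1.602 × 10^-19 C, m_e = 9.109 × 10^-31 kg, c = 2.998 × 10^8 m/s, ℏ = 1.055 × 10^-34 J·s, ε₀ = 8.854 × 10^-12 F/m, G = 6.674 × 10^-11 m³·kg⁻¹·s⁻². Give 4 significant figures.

Planck length: ℓ_P = √(ℏG/c³) = 1.616 × 10^-35 m
Bohr radius: a₀ = 4πε₀ℏ²/(m_e e²) = 5.297 × 10^-11 m
1.29 × 10^-4 × 1.616 × 10^-35 / 5.297 × 10^-11 = 3.936 × 10^-29

3.936 × 10^-29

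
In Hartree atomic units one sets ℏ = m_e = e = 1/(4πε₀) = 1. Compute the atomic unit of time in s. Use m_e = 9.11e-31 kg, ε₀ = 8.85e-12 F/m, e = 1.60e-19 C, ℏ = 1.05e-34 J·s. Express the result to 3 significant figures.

τ_au = (4πε₀)²ℏ³/(m_e e⁴)
E_h = 4.38e-18 J
ℏ/E_h = 2.40e-17 s

2.40e-17 s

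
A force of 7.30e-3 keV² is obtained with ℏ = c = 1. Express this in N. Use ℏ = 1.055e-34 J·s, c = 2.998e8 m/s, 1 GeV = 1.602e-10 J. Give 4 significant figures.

Force is [E]/[L] = [E]²/(ℏc); restore (ℏc)⁻¹.
1 GeV² → 1/(ℏc) × (1 GeV in J)² = 8.114e5 N.
Convert the energy scale: 7.30e-3 keV² = 7.30e-15 GeV².
Result: 7.30e-15 × 8.114e5 = 5.923e-9 N.

5.923e-9 N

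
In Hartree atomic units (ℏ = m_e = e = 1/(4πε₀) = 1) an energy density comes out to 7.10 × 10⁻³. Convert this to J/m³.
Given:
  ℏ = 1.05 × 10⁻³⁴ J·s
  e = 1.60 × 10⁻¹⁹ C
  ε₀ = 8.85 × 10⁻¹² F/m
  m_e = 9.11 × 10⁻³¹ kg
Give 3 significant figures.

2.14 × 10¹¹ J/m³

One atomic unit of energy density: u_au = E_h/a₀³ = m_e⁴e¹⁰/((4πε₀)⁵ℏ⁸) = 3.01 × 10¹³ J/m³.
7.10 × 10⁻³ × 3.01 × 10¹³ J/m³ = 2.14 × 10¹¹ J/m³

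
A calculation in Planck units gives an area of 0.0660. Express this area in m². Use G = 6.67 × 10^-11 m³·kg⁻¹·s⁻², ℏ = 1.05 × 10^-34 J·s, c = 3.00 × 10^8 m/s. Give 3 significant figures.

1.71 × 10^-71 m²

One Planck area: A_P = ℏG/c³ = 2.59 × 10^-70 m².
0.0660 × 2.59 × 10^-70 m² = 1.71 × 10^-71 m²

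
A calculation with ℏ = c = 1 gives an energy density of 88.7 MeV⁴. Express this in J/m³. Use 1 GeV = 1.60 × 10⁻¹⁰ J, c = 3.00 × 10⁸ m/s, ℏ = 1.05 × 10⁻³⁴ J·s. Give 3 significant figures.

[E]/[L]³ = [E]⁴/(ℏc)³; restore (ℏc)⁻³.
1 GeV⁴ → 1/(ℏc)³ × (1 GeV in J)⁴ = 2.10 × 10³⁷ J/m³.
Convert the energy scale: 88.7 MeV⁴ = 8.87 × 10⁻¹¹ GeV⁴.
Result: 8.87 × 10⁻¹¹ × 2.10 × 10³⁷ = 1.86 × 10²⁷ J/m³.

1.86 × 10²⁷ J/m³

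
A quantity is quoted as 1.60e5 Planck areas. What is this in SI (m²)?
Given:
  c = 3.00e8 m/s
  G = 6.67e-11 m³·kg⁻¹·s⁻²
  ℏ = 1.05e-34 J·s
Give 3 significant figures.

4.15e-65 m²

One Planck area: A_P = ℏG/c³ = 2.59e-70 m².
1.60e5 × 2.59e-70 m² = 4.15e-65 m²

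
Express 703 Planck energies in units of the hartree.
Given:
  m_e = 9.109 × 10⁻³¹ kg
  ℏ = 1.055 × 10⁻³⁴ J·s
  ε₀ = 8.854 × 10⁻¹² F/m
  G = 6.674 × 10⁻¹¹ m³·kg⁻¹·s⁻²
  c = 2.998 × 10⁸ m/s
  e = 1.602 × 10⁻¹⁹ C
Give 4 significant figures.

3.159 × 10²⁹

Planck energy: E_P = √(ℏc⁵/G) = 1.957 × 10⁹ J
hartree: E_h = m_e e⁴/(4πε₀ℏ)² = 4.354 × 10⁻¹⁸ J
703 × 1.957 × 10⁹ / 4.354 × 10⁻¹⁸ = 3.159 × 10²⁹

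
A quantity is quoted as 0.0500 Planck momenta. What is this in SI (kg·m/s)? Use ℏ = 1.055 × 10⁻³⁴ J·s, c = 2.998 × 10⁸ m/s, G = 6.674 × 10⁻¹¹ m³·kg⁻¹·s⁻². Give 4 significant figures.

One Planck momentum: p_P = √(ℏc³/G) = 6.527 kg·m/s.
0.0500 × 6.527 kg·m/s = 0.3263 kg·m/s

0.3263 kg·m/s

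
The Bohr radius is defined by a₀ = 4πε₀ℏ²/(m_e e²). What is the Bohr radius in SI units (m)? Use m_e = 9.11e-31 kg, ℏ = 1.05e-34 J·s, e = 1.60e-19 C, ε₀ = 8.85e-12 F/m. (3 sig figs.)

5.26e-11 m

a₀ = 4πε₀ℏ²/(m_e e²)
  = 1.23e-78 / 2.33e-68
  = 5.26e-11 m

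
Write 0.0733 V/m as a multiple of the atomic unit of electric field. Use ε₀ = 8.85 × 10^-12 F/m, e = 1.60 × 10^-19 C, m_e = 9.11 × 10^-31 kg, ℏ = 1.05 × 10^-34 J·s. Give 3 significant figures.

1.41 × 10^-13

atomic unit of electric field: E_au = E_h/(e a₀) = m_e²e⁵/((4πε₀)³ℏ⁴) = 5.20 × 10^11 V/m.
0.0733 / 5.20 × 10^11 = 1.41 × 10^-13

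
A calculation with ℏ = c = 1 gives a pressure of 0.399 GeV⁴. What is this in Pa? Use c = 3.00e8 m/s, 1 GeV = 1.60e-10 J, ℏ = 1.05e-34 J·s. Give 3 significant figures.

Pressure is [E]/[L]³ = [E]⁴/(ℏc)³.
1 GeV⁴ → 1/(ℏc)³ × (1 GeV in J)⁴ = 2.10e37 Pa.
Result: 0.399 × 2.10e37 = 8.37e36 Pa.

8.37e36 Pa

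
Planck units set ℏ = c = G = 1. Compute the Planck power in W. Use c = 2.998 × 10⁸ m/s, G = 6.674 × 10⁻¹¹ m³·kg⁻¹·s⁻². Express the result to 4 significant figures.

3.629 × 10⁵² W

The unique combination of the constants set to 1 with dimensions of power is P_P = c⁵/G.
  = 2.422 × 10⁴² / 6.674 × 10⁻¹¹
  = 3.629 × 10⁵² W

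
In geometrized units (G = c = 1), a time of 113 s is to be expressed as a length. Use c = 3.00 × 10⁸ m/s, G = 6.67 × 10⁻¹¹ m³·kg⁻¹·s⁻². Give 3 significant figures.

3.39 × 10¹⁰ m

Time → length via c.
113 s × (c) = 3.39 × 10¹⁰ m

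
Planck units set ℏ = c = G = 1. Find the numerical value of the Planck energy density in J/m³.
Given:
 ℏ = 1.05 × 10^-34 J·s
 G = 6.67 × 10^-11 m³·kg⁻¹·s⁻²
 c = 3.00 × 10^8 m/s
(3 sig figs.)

The unique combination of the constants set to 1 with dimensions of energy density is u_P = c⁷/(ℏG²).
  = 2.19 × 10^59 / 4.67 × 10^-55
  = 4.68 × 10^113 J/m³

4.68 × 10^113 J/m³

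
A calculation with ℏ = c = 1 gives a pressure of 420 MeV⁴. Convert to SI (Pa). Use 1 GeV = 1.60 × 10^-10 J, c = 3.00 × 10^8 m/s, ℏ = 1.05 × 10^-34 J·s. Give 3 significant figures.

Pressure is [E]/[L]³ = [E]⁴/(ℏc)³.
1 GeV⁴ → 1/(ℏc)³ × (1 GeV in J)⁴ = 2.10 × 10^37 Pa.
Convert the energy scale: 420 MeV⁴ = 4.20 × 10^-10 GeV⁴.
Result: 4.20 × 10^-10 × 2.10 × 10^37 = 8.81 × 10^27 Pa.

8.81 × 10^27 Pa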